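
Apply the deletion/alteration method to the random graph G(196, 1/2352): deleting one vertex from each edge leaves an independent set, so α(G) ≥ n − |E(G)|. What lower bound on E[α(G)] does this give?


E[|E(G)|] = C(196, 2)·p = 19110 · (1/2352) = 65/8.
E[α(G)] ≥ n − E[|E(G)|] = 196 − 65/8 = 1503/8.
Numerically: ≈ 187.8750.
(This is only a lower bound; the true E[α(G)] may be larger.)

E[α(G)] ≥ 1503/8 ≈ 187.8750.


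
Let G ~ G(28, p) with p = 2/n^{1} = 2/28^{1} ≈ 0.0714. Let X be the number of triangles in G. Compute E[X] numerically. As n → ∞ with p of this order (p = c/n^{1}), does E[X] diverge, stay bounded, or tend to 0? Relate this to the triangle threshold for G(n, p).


Number of potential triangles: C(28, 3) = 3276.
Each occurs with probability p³ ≈ (0.0714)³ ≈ 3.64431e-04.
By linearity: E[X] = C(28, 3)·p³ ≈ 3276 · 3.64431e-04 ≈ 1.194.
Here α = 1, so p = 2/n is exactly at the triangle threshold p ~ 1/n. Asymptotically E[X] → c³/6 = 2³/6 = 4/3 ≈ 1.333, a bounded constant. In this regime the triangle count is asymptotically Poisson(c³/6).

E[X] ≈ 1.194; in regime p = Θ(1/n^{1}) E[X] stays bounded (at the triangle threshold p ~ 1/n).


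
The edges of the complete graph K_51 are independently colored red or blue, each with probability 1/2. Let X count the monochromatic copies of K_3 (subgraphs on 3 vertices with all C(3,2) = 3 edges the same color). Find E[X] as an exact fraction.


Let X = Σ_S X_S over the C(51, 3) = 20825 subsets S of size 3, where X_S = 1 if the K_3 on S is monochromatic.
For a fixed S, the K_3 on S has C(3, 2) = 3 edges. P[all 3 edges red] = (1/2)^3, and likewise for blue, so P[monochromatic] = 2·(1/2)^3 = 2^{1 − 3} = 1/4.
Summing: E[X] = C(51, 3) · 2^{1 − 3} = 20825 · 1/4 = 20825/4.
Numerically: E[X] ≈ 5206.25000.

E[X] = C(51,3)·2^(1−C(3,2)) = 20825/4 ≈ 5206.25000.


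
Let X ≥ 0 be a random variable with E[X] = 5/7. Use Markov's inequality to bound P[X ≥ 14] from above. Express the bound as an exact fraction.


μ = E[X] = 5/7, a = 14.
Markov: P[X ≥ 14] ≤ μ/a = (5/7)/14 = 5/98.
Numerically: ≈ 0.051020.
(Since a = 14 > μ = 0.714286, the bound 5/98 is < 1 and informative.)

P[X ≥ 14] ≤ 5/98 ≈ 0.051020.


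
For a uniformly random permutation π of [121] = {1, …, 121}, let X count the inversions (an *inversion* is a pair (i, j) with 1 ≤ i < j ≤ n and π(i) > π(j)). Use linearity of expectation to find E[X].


Write X = Σ X_I over the C(121, 2) = 7260 pairs i < j, with X_I the indicator of one inversion.
There are 7260 indicators.
For each fixed pair i < j, the values π(i) and π(j) are two distinct elements of {1, …, 121} in uniformly random order; by symmetry P[π(i) > π(j)] = 1/2.
By linearity: E[X] = 7260 · (1/2) = C(121, 2) · (1/2) = 7260/2 = 3630 ≈ 3630.000.

E[X] = 3630 = 3630.000.


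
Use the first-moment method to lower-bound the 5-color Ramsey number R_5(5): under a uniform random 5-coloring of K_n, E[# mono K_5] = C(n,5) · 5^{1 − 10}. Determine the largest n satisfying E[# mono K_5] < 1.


We need C(n, 5) · 5^{1 − 10} < 1, i.e. C(n, 5) < 5^{10 − 1} = 1953125.
Check values of n near the boundary:
  n = 47: C(47, 5) = 1533939; 1533939 < 1953125? YES
  n = 48: C(48, 5) = 1712304; 1712304 < 1953125? YES
  n = 49: C(49, 5) = 1906884; 1906884 < 1953125? YES
  n = 50: C(50, 5) = 2118760; 2118760 < 1953125? NO
  n = 51: C(51, 5) = 2349060; 2349060 < 1953125? NO
The largest n with C(n, 5) < 1953125 is n = 49 (where E[X] = 1906884/1953125 ≈ 0.9763). Hence R_5(5) > 49, i.e. R_5(5) ≥ 50.

Largest n = 49; hence R_5(5) > 49.


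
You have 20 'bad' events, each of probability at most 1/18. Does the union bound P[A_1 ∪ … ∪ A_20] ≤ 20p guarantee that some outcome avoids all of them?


Union bound: P[∪_{i=1}^{20} A_i] ≤ Σ_i P[A_i] ≤ 20·p = 20·(1/18) = 10/9.
Numerically: 10/9 ≈ 1.111111.
Is 10/9 < 1? NO.
Since the bound 10/9 is ≥ 1, the union bound is uninformative here; it does NOT by itself certify existence.

20·p = 10/9 ≈ 1.111111; existence NOT certified by the union bound.


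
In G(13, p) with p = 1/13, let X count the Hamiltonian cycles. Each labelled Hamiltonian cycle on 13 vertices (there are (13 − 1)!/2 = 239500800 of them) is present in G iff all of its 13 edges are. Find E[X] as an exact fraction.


K_13 has (13 − 1)!/2 = 239500800 labelled Hamiltonian cycles.
For each such Hamiltonian cycle H, let X_H = 1 if all 13 edges of H are present in G. Then P[X_H = 1] = p^{13} = (1/13)^{13} = 1/302875106592253.
By linearity of expectation: E[X] = Σ_H E[X_H] = 239500800 · p^{13} = 239500800 · 1/302875106592253 = 239500800/302875106592253.
Numerically: E[X] ≈ 7.9076e-07.

E[X] = 239500800 · (1/13)^{13} = 239500800/302875106592253 ≈ 7.9076e-07.


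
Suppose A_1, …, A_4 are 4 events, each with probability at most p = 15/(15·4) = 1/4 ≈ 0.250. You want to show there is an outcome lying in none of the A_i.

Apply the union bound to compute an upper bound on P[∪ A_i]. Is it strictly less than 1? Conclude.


Union bound: P[∪_{i=1}^{4} A_i] ≤ Σ_i P[A_i] ≤ 4·p = 4·(1/4) = 1.
Numerically: 1 ≈ 1.000.
Is 1 < 1? NO.
Since the bound 1 is ≥ 1, the union bound is uninformative here; it does NOT by itself certify existence.

4·p = 1 ≈ 1.000; existence NOT certified by the union bound.


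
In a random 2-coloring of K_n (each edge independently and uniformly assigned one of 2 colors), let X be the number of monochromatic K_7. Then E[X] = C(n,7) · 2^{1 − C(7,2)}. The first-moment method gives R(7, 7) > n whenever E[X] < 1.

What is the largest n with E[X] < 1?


We need C(n, 7) · 2^{1 − 21} < 1, i.e. C(n, 7) < 2^{21 − 1} = 1048576.
Check values of n near the boundary:
  n = 24: C(24, 7) = 346104; 346104 < 1048576? YES
  n = 25: C(25, 7) = 480700; 480700 < 1048576? YES
  n = 26: C(26, 7) = 657800; 657800 < 1048576? YES
  n = 27: C(27, 7) = 888030; 888030 < 1048576? YES
  n = 28: C(28, 7) = 1184040; 1184040 < 1048576? NO
  n = 29: C(29, 7) = 1560780; 1560780 < 1048576? NO
The largest n with C(n, 7) < 1048576 is n = 27 (where E[X] = 444015/524288 ≈ 0.8468914). Hence R(7, 7) > 27, i.e. R(7, 7) ≥ 28.

Largest n = 27; hence R(7, 7) > 27.


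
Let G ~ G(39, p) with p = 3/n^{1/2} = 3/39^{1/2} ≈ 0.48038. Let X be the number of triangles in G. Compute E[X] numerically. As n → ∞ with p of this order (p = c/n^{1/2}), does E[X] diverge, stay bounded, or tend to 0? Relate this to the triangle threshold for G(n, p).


Number of potential triangles: C(39, 3) = 9139.
Each occurs with probability p³ ≈ (0.48038)³ ≈ 1.1085795e-01.
By linearity: E[X] = C(39, 3)·p³ ≈ 9139 · 1.1085795e-01 ≈ 1013.13083.
Since α = 1/2 < 1, p = c/n^{1/2} ≫ 1/n is above the triangle threshold p ~ 1/n. Asymptotically E[X] ~ (c³/6)·n^{3(1−α)} = (3³/6)·n^{1.5} → ∞; triangles are abundant w.h.p.

E[X] ≈ 1013.13083; in regime p = Θ(1/n^{1/2}) E[X] diverges (above the triangle threshold p ~ 1/n).


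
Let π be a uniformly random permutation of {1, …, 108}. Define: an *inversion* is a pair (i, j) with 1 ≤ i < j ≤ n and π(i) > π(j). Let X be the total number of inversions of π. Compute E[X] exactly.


Write X = Σ X_I over the C(108, 2) = 5778 pairs i < j, with X_I the indicator of one inversion.
There are 5778 indicators.
For each fixed pair i < j, the values π(i) and π(j) are two distinct elements of {1, …, 108} in uniformly random order; by symmetry P[π(i) > π(j)] = 1/2.
By linearity: E[X] = 5778 · (1/2) = C(108, 2) · (1/2) = 5778/2 = 2889 ≈ 2889.0000.

E[X] = 2889 = 2889.0000.


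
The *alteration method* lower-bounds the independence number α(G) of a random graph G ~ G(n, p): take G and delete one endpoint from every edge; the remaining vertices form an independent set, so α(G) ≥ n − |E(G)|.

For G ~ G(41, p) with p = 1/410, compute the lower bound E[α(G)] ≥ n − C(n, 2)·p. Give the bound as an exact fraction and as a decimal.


E[|E(G)|] = C(41, 2)·p = 820 · (1/410) = 2.
E[α(G)] ≥ n − E[|E(G)|] = 41 − 2 = 39.
Numerically: ≈ 39.000.
(This is only a lower bound; the true E[α(G)] may be larger.)

E[α(G)] ≥ 39 ≈ 39.000.


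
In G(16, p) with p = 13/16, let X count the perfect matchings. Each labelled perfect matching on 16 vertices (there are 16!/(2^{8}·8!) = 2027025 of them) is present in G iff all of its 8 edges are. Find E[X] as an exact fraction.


K_16 has 16!/(2^{8}·8!) = 2027025 labelled perfect matchings.
For each such perfect matching H, let X_H = 1 if all 8 edges of H are present in G. Then P[X_H = 1] = p^{8} = (13/16)^{8} = 815730721/4294967296.
By linearity of expectation: E[X] = Σ_H E[X_H] = 2027025 · p^{8} = 2027025 · 815730721/4294967296 = 1653506564735025/4294967296.
Numerically: E[X] ≈ 3.85e+05.

E[X] = 2027025 · (13/16)^{8} = 1653506564735025/4294967296 ≈ 3.85e+05.


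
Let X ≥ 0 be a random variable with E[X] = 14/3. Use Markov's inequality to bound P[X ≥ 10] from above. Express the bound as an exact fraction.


μ = E[X] = 14/3, a = 10.
Markov: P[X ≥ 10] ≤ μ/a = (14/3)/10 = 7/15.
Numerically: ≈ 0.467.
(Since a = 10 > μ = 4.667, the bound 7/15 is < 1 and informative.)

P[X ≥ 10] ≤ 7/15 ≈ 0.467.


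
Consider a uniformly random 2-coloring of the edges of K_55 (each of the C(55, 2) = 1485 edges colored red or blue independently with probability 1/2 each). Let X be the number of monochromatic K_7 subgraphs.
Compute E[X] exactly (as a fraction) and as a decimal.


Let X = Σ_S X_S over the C(55, 7) = 202927725 subsets S of size 7, where X_S = 1 if the K_7 on S is monochromatic.
For a fixed S, the K_7 on S has C(7, 2) = 21 edges. P[all 21 edges red] = (1/2)^21, and likewise for blue, so P[monochromatic] = 2·(1/2)^21 = 2^{1 − 21} = 1/1048576.
Summing: E[X] = C(55, 7) · 2^{1 − 21} = 202927725 · 1/1048576 = 202927725/1048576.
Numerically: E[X] ≈ 193.527.

E[X] = C(55,7)·2^(1−C(7,2)) = 202927725/1048576 ≈ 193.527.


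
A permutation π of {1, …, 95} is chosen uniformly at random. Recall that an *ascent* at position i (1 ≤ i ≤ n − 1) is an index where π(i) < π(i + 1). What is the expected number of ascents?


Write X = Σ X_I over i = 1, …, 94, with X_I the indicator of one ascent.
There are 94 indicators.
For each fixed i, the pair (π(i), π(i+1)) is a uniformly random ordered pair of distinct values from {1, …, 95}; by symmetry P[π(i) < π(i+1)] = 1/2.
By linearity: E[X] = 94 · (1/2) = (95 − 1) · (1/2) = 47 ≈ 47.00000.

E[X] = 47 = 47.00000.


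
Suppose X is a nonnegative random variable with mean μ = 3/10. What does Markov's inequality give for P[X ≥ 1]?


μ = E[X] = 3/10, a = 1.
Markov: P[X ≥ 1] ≤ μ/a = (3/10)/1 = 3/10.
Numerically: ≈ 0.300.
(Since a = 1 > μ = 0.300, the bound 3/10 is < 1 and informative.)

P[X ≥ 1] ≤ 3/10 ≈ 0.300.


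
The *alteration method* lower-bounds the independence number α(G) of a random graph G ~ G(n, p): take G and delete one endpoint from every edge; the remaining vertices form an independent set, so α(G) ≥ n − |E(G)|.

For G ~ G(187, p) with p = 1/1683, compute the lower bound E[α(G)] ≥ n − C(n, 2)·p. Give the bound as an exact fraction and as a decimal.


E[|E(G)|] = C(187, 2)·p = 17391 · (1/1683) = 31/3.
E[α(G)] ≥ n − E[|E(G)|] = 187 − 31/3 = 530/3.
Numerically: ≈ 176.66667.
(This is only a lower bound; the true E[α(G)] may be larger.)

E[α(G)] ≥ 530/3 ≈ 176.66667.


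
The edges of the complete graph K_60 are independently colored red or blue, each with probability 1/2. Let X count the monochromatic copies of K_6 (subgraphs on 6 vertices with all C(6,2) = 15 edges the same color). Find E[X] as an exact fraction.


Let X = Σ_S X_S over the C(60, 6) = 50063860 subsets S of size 6, where X_S = 1 if the K_6 on S is monochromatic.
For a fixed S, the K_6 on S has C(6, 2) = 15 edges. P[all 15 edges red] = (1/2)^15, and likewise for blue, so P[monochromatic] = 2·(1/2)^15 = 2^{1 − 15} = 1/16384.
Summing: E[X] = C(60, 6) · 2^{1 − 15} = 50063860 · 1/16384 = 12515965/4096.
Numerically: E[X] ≈ 3055.655518.

E[X] = C(60,6)·2^(1−C(6,2)) = 12515965/4096 ≈ 3055.655518.


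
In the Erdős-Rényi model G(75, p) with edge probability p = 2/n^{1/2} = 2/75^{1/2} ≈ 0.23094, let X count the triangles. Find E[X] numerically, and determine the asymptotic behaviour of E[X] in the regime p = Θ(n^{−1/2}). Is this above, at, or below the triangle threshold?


Number of potential triangles: C(75, 3) = 67525.
Each occurs with probability p³ ≈ (0.23094)³ ≈ 1.23168057e-02.
By linearity: E[X] = C(75, 3)·p³ ≈ 67525 · 1.23168057e-02 ≈ 831.692308.
Since α = 1/2 < 1, p = c/n^{1/2} ≫ 1/n is above the triangle threshold p ~ 1/n. Asymptotically E[X] ~ (c³/6)·n^{3(1−α)} = (2³/6)·n^{1.5} → ∞; triangles are abundant w.h.p.

E[X] ≈ 831.692308; in regime p = Θ(1/n^{1/2}) E[X] diverges (above the triangle threshold p ~ 1/n).


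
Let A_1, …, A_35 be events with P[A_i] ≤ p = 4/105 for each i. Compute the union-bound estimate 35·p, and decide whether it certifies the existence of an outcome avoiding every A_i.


Union bound: P[∪_{i=1}^{35} A_i] ≤ Σ_i P[A_i] ≤ 35·p = 35·(4/105) = 4/3.
Numerically: 4/3 ≈ 1.333.
Is 4/3 < 1? NO.
Since the bound 4/3 is ≥ 1, the union bound is uninformative here; it does NOT by itself certify existence.

35·p = 4/3 ≈ 1.333; existence NOT certified by the union bound.


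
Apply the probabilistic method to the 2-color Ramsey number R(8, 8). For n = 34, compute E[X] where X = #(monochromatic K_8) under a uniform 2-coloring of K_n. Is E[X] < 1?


E[X] = C(34, 8) · 2^{1 − 28} = 18156204 · 2^{−27} = 18156204/134217728.
As a reduced fraction: E[X] = 4539051/33554432 ≈ 0.135.
Is E[X] < 1? YES.
Since E[X] < 1, there exists a 2-coloring of K_{34} with no monochromatic K_8; hence R(8, 8) > 34.

E[X] = 4539051/33554432 ≈ 0.135; E[X] < 1, so R(8, 8) > 34.


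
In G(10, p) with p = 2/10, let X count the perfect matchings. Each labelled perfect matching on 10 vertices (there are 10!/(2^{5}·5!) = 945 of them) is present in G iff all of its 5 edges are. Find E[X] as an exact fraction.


K_10 has 10!/(2^{5}·5!) = 945 labelled perfect matchings.
For each such perfect matching H, let X_H = 1 if all 5 edges of H are present in G. Then P[X_H = 1] = p^{5} = (1/5)^{5} = 1/3125.
By linearity of expectation: E[X] = Σ_H E[X_H] = 945 · p^{5} = 945 · 1/3125 = 189/625.
Numerically: E[X] ≈ 0.302.

E[X] = 945 · (1/5)^{5} = 189/625 ≈ 0.302.


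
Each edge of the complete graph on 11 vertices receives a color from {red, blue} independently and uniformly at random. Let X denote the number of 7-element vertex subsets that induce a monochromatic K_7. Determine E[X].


Let X = Σ_S X_S over the C(11, 7) = 330 subsets S of size 7, where X_S = 1 if the K_7 on S is monochromatic.
For a fixed S, the K_7 on S has C(7, 2) = 21 edges. P[all 21 edges red] = (1/2)^21, and likewise for blue, so P[monochromatic] = 2·(1/2)^21 = 2^{1 − 21} = 1/1048576.
By linearity: E[X] = C(11, 7) · 2^{1 − 21} = 330 · 1/1048576 = 165/524288.
Numerically: E[X] ≈ 0.000.

E[X] = C(11,7)·2^(1−C(7,2)) = 165/524288 ≈ 0.000.


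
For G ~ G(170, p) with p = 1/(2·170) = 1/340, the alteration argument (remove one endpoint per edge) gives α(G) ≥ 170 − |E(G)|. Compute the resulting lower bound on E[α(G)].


E[|E(G)|] = C(170, 2)·p = 14365 · (1/340) = 169/4.
E[α(G)] ≥ n − E[|E(G)|] = 170 − 169/4 = 511/4.
Numerically: ≈ 127.750000.
(This is only a lower bound; the true E[α(G)] may be larger.)

E[α(G)] ≥ 511/4 ≈ 127.750000.


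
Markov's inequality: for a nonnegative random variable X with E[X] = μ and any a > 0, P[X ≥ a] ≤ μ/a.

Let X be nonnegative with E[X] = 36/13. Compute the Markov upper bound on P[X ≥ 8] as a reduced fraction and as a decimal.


μ = E[X] = 36/13, a = 8.
Markov: P[X ≥ 8] ≤ μ/a = (36/13)/8 = 9/26.
Numerically: ≈ 0.346.
(Since a = 8 > μ = 2.769, the bound 9/26 is < 1 and informative.)

P[X ≥ 8] ≤ 9/26 ≈ 0.346.


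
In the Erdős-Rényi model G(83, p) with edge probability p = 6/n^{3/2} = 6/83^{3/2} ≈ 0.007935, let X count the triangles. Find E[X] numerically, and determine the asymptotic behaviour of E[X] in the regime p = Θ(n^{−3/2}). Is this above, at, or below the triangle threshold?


Number of potential triangles: C(83, 3) = 91881.
Each occurs with probability p³ ≈ (0.007935)³ ≈ 4.995769e-07.
By linearity: E[X] = C(83, 3)·p³ ≈ 91881 · 4.995769e-07 ≈ 0.0459.
Since α = 3/2 > 1, p = c/n^{3/2} = o(1/n) is below the triangle threshold p ~ 1/n. Asymptotically E[X] ~ (c³/6)·n^{3(1−α)} = (6³/6)·n^{-1.5} → 0, so by Markov's inequality G has no triangles w.h.p.

E[X] ≈ 0.0459; in regime p = Θ(1/n^{3/2}) E[X] tends to 0 (below the triangle threshold p ~ 1/n).


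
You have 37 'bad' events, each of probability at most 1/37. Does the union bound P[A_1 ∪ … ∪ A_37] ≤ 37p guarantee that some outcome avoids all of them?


Union bound: P[∪_{i=1}^{37} A_i] ≤ Σ_i P[A_i] ≤ 37·p = 37·(1/37) = 1.
Numerically: 1 ≈ 1.00000.
Is 1 < 1? NO.
Since the bound 1 is ≥ 1, the union bound is uninformative here; it does NOT by itself certify existence.

37·p = 1 ≈ 1.00000; existence NOT certified by the union bound.


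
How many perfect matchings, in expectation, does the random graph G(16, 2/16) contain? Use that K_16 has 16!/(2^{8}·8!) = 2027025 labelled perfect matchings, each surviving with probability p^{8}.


K_16 has 16!/(2^{8}·8!) = 2027025 labelled perfect matchings.
For each such perfect matching H, let X_H = 1 if all 8 edges of H are present in G. Then P[X_H = 1] = p^{8} = (1/8)^{8} = 1/16777216.
By linearity: E[X] = Σ_H E[X_H] = 2027025 · p^{8} = 2027025 · 1/16777216 = 2027025/16777216.
Numerically: E[X] ≈ 0.12082.

E[X] = 2027025 · (1/8)^{8} = 2027025/16777216 ≈ 0.12082.


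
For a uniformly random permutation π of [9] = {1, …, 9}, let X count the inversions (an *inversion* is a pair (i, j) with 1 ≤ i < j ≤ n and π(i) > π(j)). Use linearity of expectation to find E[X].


Write X = Σ X_I over the C(9, 2) = 36 pairs i < j, with X_I the indicator of one inversion.
There are 36 indicators.
For each fixed pair i < j, the values π(i) and π(j) are two distinct elements of {1, …, 9} in uniformly random order; by symmetry P[π(i) > π(j)] = 1/2.
By linearity: E[X] = 36 · (1/2) = C(9, 2) · (1/2) = 36/2 = 18 ≈ 18.000.

E[X] = 18 = 18.000.


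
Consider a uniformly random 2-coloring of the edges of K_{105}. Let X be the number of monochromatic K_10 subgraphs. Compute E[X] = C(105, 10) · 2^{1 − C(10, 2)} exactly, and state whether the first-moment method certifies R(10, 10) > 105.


E[X] = C(105, 10) · 2^{1 − 45} = 28848458598960 · 2^{−44} = 28848458598960/17592186044416.
As a reduced fraction: E[X] = 1803028662435/1099511627776 ≈ 1.640.
Is E[X] < 1? NO.
Since E[X] ≥ 1, the first-moment bound is inconclusive at n = 105; it does NOT by itself certify R(10, 10) > 105.

E[X] = 1803028662435/1099511627776 ≈ 1.640; E[X] ≥ 1; first-moment method inconclusive here.


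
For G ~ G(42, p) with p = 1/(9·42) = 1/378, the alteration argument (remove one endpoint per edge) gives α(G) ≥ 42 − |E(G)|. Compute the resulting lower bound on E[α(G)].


E[|E(G)|] = C(42, 2)·p = 861 · (1/378) = 41/18.
E[α(G)] ≥ n − E[|E(G)|] = 42 − 41/18 = 715/18.
Numerically: ≈ 39.72222.
(This is only a lower bound; the true E[α(G)] may be larger.)

E[α(G)] ≥ 715/18 ≈ 39.72222.


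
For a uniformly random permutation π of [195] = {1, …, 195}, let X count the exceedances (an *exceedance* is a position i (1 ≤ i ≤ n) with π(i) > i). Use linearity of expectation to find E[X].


Write X = Σ_{i=1}^{195} X_i, where X_i = 1_{π(i) > i}.
For each fixed i, π(i) is uniform over {1, …, 195} (marginal of a uniform permutation), so P[π(i) > i] = (n − i)/n. Summing: Σ_{i=1}^{195} (n − i)/n = (0 + 1 + … + 194)/195 = 195(195 − 1)/(2·195) = (195 − 1)/2.
Hence E[X] = Σ_{i=1}^{195} (195 − i)/195 = 97 ≈ 97.00000.

E[X] = 97 = 97.00000.


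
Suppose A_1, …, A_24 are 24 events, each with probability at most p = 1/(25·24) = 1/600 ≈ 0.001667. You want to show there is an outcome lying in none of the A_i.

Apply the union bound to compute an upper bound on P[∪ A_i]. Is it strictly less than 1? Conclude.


Union bound: P[∪_{i=1}^{24} A_i] ≤ Σ_i P[A_i] ≤ 24·p = 24·(1/600) = 1/25.
Numerically: 1/25 ≈ 0.040000.
Is 1/25 < 1? YES.
Since P[∪ A_i] ≤ 1/25 < 1, the complement has P[∩ A_i^c] ≥ 1 − 1/25 = 24/25 > 0, so some outcome avoids every A_i.

24·p = 1/25 ≈ 0.040000; existence CERTIFIED by the union bound.


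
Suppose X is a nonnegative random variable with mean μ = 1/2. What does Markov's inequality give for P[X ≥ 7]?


μ = E[X] = 1/2, a = 7.
Markov: P[X ≥ 7] ≤ μ/a = (1/2)/7 = 1/14.
Numerically: ≈ 0.07143.
(Since a = 7 > μ = 0.50000, the bound 1/14 is < 1 and informative.)

P[X ≥ 7] ≤ 1/14 ≈ 0.07143.


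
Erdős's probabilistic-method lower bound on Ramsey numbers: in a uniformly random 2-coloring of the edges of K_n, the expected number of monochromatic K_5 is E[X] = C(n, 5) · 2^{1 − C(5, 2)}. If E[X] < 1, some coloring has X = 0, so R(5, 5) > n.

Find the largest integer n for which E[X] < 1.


We need C(n, 5) · 2^{1 − 10} < 1, i.e. C(n, 5) < 2^{10 − 1} = 512.
Check values of n near the boundary:
  n = 9: C(9, 5) = 126; 126 < 512? YES
  n = 10: C(10, 5) = 252; 252 < 512? YES
  n = 11: C(11, 5) = 462; 462 < 512? YES
  n = 12: C(12, 5) = 792; 792 < 512? NO
  n = 13: C(13, 5) = 1287; 1287 < 512? NO
The largest n with C(n, 5) < 512 is n = 11 (where E[X] = 231/256 ≈ 0.902344). Hence R(5, 5) > 11, i.e. R(5, 5) ≥ 12.

Largest n = 11; hence R(5, 5) > 11.


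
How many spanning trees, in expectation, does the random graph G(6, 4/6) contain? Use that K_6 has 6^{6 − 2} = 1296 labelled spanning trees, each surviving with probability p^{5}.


K_6 has 6^{6 − 2} = 1296 labelled spanning trees.
For each such spanning tree H, let X_H = 1 if all 5 edges of H are present in G. Then P[X_H = 1] = p^{5} = (2/3)^{5} = 32/243.
By linearity of expectation: E[X] = Σ_H E[X_H] = 1296 · p^{5} = 1296 · 32/243 = 512/3.
Numerically: E[X] ≈ 170.667.

E[X] = 1296 · (2/3)^{5} = 512/3 ≈ 170.667.


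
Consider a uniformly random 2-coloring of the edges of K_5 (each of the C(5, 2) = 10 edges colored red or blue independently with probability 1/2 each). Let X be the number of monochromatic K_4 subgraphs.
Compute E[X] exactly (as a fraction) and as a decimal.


Let X = Σ_S X_S over the C(5, 4) = 5 subsets S of size 4, where X_S = 1 if the K_4 on S is monochromatic.
For a fixed S, the K_4 on S has C(4, 2) = 6 edges. P[all 6 edges red] = (1/2)^6, and likewise for blue, so P[monochromatic] = 2·(1/2)^6 = 2^{1 − 6} = 1/32.
By linearity of expectation: E[X] = C(5, 4) · 2^{1 − 6} = 5 · 1/32 = 5/32.
Numerically: E[X] ≈ 0.15625.

E[X] = C(5,4)·2^(1−C(4,2)) = 5/32 ≈ 0.15625.


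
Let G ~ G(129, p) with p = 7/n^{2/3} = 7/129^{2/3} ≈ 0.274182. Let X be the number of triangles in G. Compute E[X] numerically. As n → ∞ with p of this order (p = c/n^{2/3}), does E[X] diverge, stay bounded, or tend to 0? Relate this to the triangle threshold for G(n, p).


Number of potential triangles: C(129, 3) = 349504.
Each occurs with probability p³ ≈ (0.274182)³ ≈ 2.06117421e-02.
By linearity: E[X] = C(129, 3)·p³ ≈ 349504 · 2.06117421e-02 ≈ 7203.886305.
Since α = 2/3 < 1, p = c/n^{2/3} ≫ 1/n is above the triangle threshold p ~ 1/n. Asymptotically E[X] ~ (c³/6)·n^{3(1−α)} = (7³/6)·n^{1} → ∞; triangles are abundant w.h.p.

E[X] ≈ 7203.886305; in regime p = Θ(1/n^{2/3}) E[X] diverges (above the triangle threshold p ~ 1/n).


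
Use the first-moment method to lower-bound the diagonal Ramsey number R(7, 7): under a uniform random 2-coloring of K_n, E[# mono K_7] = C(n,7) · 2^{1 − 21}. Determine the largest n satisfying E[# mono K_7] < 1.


We need C(n, 7) · 2^{1 − 21} < 1, i.e. C(n, 7) < 2^{21 − 1} = 1048576.
Check values of n near the boundary:
  n = 24: C(24, 7) = 346104; 346104 < 1048576? YES
  n = 25: C(25, 7) = 480700; 480700 < 1048576? YES
  n = 26: C(26, 7) = 657800; 657800 < 1048576? YES
  n = 27: C(27, 7) = 888030; 888030 < 1048576? YES
  n = 28: C(28, 7) = 1184040; 1184040 < 1048576? NO
  n = 29: C(29, 7) = 1560780; 1560780 < 1048576? NO
The largest n with C(n, 7) < 1048576 is n = 27 (where E[X] = 444015/524288 ≈ 0.8468914). Hence R(7, 7) > 27, i.e. R(7, 7) ≥ 28.

Largest n = 27; hence R(7, 7) > 27.


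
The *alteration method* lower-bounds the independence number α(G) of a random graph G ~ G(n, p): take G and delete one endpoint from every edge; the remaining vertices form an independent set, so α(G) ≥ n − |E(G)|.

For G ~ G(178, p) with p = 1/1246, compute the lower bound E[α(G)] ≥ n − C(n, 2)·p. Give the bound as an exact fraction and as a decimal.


E[|E(G)|] = C(178, 2)·p = 15753 · (1/1246) = 177/14.
E[α(G)] ≥ n − E[|E(G)|] = 178 − 177/14 = 2315/14.
Numerically: ≈ 165.357143.
(This is only a lower bound; the true E[α(G)] may be larger.)

E[α(G)] ≥ 2315/14 ≈ 165.357143.


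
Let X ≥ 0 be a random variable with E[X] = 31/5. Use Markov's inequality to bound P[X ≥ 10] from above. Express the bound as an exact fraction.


μ = E[X] = 31/5, a = 10.
Markov: P[X ≥ 10] ≤ μ/a = (31/5)/10 = 31/50.
Numerically: ≈ 0.6200.
(Since a = 10 > μ = 6.2000, the bound 31/50 is < 1 and informative.)

P[X ≥ 10] ≤ 31/50 ≈ 0.6200.


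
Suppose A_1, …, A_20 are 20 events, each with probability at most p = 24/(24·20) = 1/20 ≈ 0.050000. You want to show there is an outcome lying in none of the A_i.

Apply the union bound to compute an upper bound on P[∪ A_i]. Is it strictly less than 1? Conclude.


Union bound: P[∪_{i=1}^{20} A_i] ≤ Σ_i P[A_i] ≤ 20·p = 20·(1/20) = 1.
Numerically: 1 ≈ 1.000000.
Is 1 < 1? NO.
Since the bound 1 is ≥ 1, the union bound is uninformative here; it does NOT by itself certify existence.

20·p = 1 ≈ 1.000000; existence NOT certified by the union bound.


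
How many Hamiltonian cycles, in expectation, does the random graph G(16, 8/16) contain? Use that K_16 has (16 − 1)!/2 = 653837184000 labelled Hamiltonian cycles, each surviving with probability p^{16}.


K_16 has (16 − 1)!/2 = 653837184000 labelled Hamiltonian cycles.
For each such Hamiltonian cycle H, let X_H = 1 if all 16 edges of H are present in G. Then P[X_H = 1] = p^{16} = (1/2)^{16} = 1/65536.
By linearity of expectation: E[X] = Σ_H E[X_H] = 653837184000 · p^{16} = 653837184000 · 1/65536 = 638512875/64.
Numerically: E[X] ≈ 9.97676e+06.

E[X] = 653837184000 · (1/2)^{16} = 638512875/64 ≈ 9.97676e+06.


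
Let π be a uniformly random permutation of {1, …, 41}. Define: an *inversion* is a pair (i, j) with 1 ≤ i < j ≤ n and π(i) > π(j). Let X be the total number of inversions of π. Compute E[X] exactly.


Write X = Σ X_I over the C(41, 2) = 820 pairs i < j, with X_I the indicator of one inversion.
There are 820 indicators.
For each fixed pair i < j, the values π(i) and π(j) are two distinct elements of {1, …, 41} in uniformly random order; by symmetry P[π(i) > π(j)] = 1/2.
By linearity: E[X] = 820 · (1/2) = C(41, 2) · (1/2) = 820/2 = 410 ≈ 410.00000.

E[X] = 410 = 410.00000.


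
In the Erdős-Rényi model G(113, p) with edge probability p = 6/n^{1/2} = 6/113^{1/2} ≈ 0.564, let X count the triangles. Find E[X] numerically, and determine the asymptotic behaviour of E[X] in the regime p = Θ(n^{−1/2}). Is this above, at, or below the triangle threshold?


Number of potential triangles: C(113, 3) = 234136.
Each occurs with probability p³ ≈ (0.564)³ ≈ 1.79819e-01.
By linearity: E[X] = C(113, 3)·p³ ≈ 234136 · 1.79819e-01 ≈ 42102.151.
Since α = 1/2 < 1, p = c/n^{1/2} ≫ 1/n is above the triangle threshold p ~ 1/n. Asymptotically E[X] ~ (c³/6)·n^{3(1−α)} = (6³/6)·n^{1.5} → ∞; triangles are abundant w.h.p.

E[X] ≈ 42102.151; in regime p = Θ(1/n^{1/2}) E[X] diverges (above the triangle threshold p ~ 1/n).


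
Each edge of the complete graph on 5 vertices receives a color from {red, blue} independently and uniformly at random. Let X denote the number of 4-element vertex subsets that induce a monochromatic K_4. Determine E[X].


Let X = Σ_S X_S over the C(5, 4) = 5 subsets S of size 4, where X_S = 1 if the K_4 on S is monochromatic.
For a fixed S, the K_4 on S has C(4, 2) = 6 edges. P[all 6 edges red] = (1/2)^6, and likewise for blue, so P[monochromatic] = 2·(1/2)^6 = 2^{1 − 6} = 1/32.
Summing: E[X] = C(5, 4) · 2^{1 − 6} = 5 · 1/32 = 5/32.
Numerically: E[X] ≈ 0.156.

E[X] = C(5,4)·2^(1−C(4,2)) = 5/32 ≈ 0.156.


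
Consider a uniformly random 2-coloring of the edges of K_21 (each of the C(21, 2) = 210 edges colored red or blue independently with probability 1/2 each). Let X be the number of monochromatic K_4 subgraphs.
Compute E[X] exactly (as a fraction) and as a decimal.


Let X = Σ_S X_S over the C(21, 4) = 5985 subsets S of size 4, where X_S = 1 if the K_4 on S is monochromatic.
For a fixed S, the K_4 on S has C(4, 2) = 6 edges. P[all 6 edges red] = (1/2)^6, and likewise for blue, so P[monochromatic] = 2·(1/2)^6 = 2^{1 − 6} = 1/32.
By linearity: E[X] = C(21, 4) · 2^{1 − 6} = 5985 · 1/32 = 5985/32.
Numerically: E[X] ≈ 187.0312.

E[X] = C(21,4)·2^(1−C(4,2)) = 5985/32 ≈ 187.0312.


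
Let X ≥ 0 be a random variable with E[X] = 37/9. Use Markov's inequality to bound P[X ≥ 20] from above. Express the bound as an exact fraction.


μ = E[X] = 37/9, a = 20.
Markov: P[X ≥ 20] ≤ μ/a = (37/9)/20 = 37/180.
Numerically: ≈ 0.206.
(Since a = 20 > μ = 4.111, the bound 37/180 is < 1 and informative.)

P[X ≥ 20] ≤ 37/180 ≈ 0.206.


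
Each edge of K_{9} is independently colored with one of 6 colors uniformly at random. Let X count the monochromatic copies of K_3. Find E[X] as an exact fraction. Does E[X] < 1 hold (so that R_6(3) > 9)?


E[X] = C(9, 3) · 6^{1 − 3} = 84 · 6^{−2} = 84/36.
As a reduced fraction: E[X] = 7/3 ≈ 2.33333.
Is E[X] < 1? NO.
Since E[X] ≥ 1, the first-moment bound is inconclusive at n = 9; it does NOT by itself certify R_6(3) > 9.

E[X] = 7/3 ≈ 2.33333; E[X] ≥ 1; first-moment method inconclusive here.


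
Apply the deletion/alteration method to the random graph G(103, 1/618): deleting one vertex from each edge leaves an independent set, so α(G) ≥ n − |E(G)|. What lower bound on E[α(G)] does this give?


E[|E(G)|] = C(103, 2)·p = 5253 · (1/618) = 17/2.
E[α(G)] ≥ n − E[|E(G)|] = 103 − 17/2 = 189/2.
Numerically: ≈ 94.500000.
(This is only a lower bound; the true E[α(G)] may be larger.)

E[α(G)] ≥ 189/2 ≈ 94.500000.


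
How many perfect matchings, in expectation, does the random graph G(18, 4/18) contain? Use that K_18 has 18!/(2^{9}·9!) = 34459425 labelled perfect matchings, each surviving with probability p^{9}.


K_18 has 18!/(2^{9}·9!) = 34459425 labelled perfect matchings.
For each such perfect matching H, let X_H = 1 if all 9 edges of H are present in G. Then P[X_H = 1] = p^{9} = (2/9)^{9} = 512/387420489.
By linearity: E[X] = Σ_H E[X_H] = 34459425 · p^{9} = 34459425 · 512/387420489 = 217817600/4782969.
Numerically: E[X] ≈ 45.54.

E[X] = 34459425 · (2/9)^{9} = 217817600/4782969 ≈ 45.54.


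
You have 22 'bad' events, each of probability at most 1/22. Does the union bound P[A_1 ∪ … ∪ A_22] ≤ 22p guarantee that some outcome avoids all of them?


Union bound: P[∪_{i=1}^{22} A_i] ≤ Σ_i P[A_i] ≤ 22·p = 22·(1/22) = 1.
Numerically: 1 ≈ 1.000000.
Is 1 < 1? NO.
Since the bound 1 is ≥ 1, the union bound is uninformative here; it does NOT by itself certify existence.

22·p = 1 ≈ 1.000000; existence NOT certified by the union bound.


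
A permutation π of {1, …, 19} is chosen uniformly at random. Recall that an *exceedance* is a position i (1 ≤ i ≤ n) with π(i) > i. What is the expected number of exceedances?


Write X = Σ_{i=1}^{19} X_i, where X_i = 1_{π(i) > i}.
For each fixed i, π(i) is uniform over {1, …, 19} (marginal of a uniform permutation), so P[π(i) > i] = (n − i)/n. Summing: Σ_{i=1}^{19} (n − i)/n = (0 + 1 + … + 18)/19 = 19(19 − 1)/(2·19) = (19 − 1)/2.
Hence E[X] = Σ_{i=1}^{19} (19 − i)/19 = 9 ≈ 9.000000.

E[X] = 9 = 9.000000.


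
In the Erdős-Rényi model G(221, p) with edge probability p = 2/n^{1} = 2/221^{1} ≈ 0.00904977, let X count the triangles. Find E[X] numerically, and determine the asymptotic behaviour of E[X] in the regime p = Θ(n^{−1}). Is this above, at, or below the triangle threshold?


Number of potential triangles: C(221, 3) = 1774630.
Each occurs with probability p³ ≈ (0.00904977)³ ≈ 7.41162036e-07.
By linearity: E[X] = C(221, 3)·p³ ≈ 1774630 · 7.41162036e-07 ≈ 1.315288.
Here α = 1, so p = 2/n is exactly at the triangle threshold p ~ 1/n. Asymptotically E[X] → c³/6 = 2³/6 = 4/3 ≈ 1.333333, a bounded constant. In this regime the triangle count is asymptotically Poisson(c³/6).

E[X] ≈ 1.315288; in regime p = Θ(1/n^{1}) E[X] stays bounded (at the triangle threshold p ~ 1/n).


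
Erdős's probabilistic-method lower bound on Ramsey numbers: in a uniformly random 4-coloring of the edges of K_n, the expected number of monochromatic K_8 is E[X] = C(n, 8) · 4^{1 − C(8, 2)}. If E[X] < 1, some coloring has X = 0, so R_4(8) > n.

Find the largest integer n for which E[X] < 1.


We need C(n, 8) · 4^{1 − 28} < 1, i.e. C(n, 8) < 4^{28 − 1} = 18014398509481984.
Check values of n near the boundary:
  n = 407: C(407, 8) = 17424959239309050; 17424959239309050 < 18014398509481984? YES
  n = 408: C(408, 8) = 17773458424095231; 17773458424095231 < 18014398509481984? YES
  n = 409: C(409, 8) = 18128041135797879; 18128041135797879 < 18014398509481984? NO
  n = 410: C(410, 8) = 18488798173326195; 18488798173326195 < 18014398509481984? NO
  n = 411: C(411, 8) = 18855821462126715; 18855821462126715 < 18014398509481984? NO
The largest n with C(n, 8) < 18014398509481984 is n = 408 (where E[X] = 17773458424095231/18014398509481984 ≈ 0.9866251). Hence R_4(8) > 408, i.e. R_4(8) ≥ 409.

Largest n = 408; hence R_4(8) > 408.


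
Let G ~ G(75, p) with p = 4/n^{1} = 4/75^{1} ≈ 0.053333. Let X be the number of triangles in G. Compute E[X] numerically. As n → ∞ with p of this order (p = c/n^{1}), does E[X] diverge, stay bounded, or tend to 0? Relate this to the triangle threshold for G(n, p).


Number of potential triangles: C(75, 3) = 67525.
Each occurs with probability p³ ≈ (0.053333)³ ≈ 1.5170370e-04.
By linearity: E[X] = C(75, 3)·p³ ≈ 67525 · 1.5170370e-04 ≈ 10.24379.
Here α = 1, so p = 4/n is exactly at the triangle threshold p ~ 1/n. Asymptotically E[X] → c³/6 = 4³/6 = 32/3 ≈ 10.66667, a bounded constant. In this regime the triangle count is asymptotically Poisson(c³/6).

E[X] ≈ 10.24379; in regime p = Θ(1/n^{1}) E[X] stays bounded (at the triangle threshold p ~ 1/n).


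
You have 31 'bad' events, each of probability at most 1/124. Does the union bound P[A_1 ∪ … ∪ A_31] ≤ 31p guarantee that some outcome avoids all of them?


Union bound: P[∪_{i=1}^{31} A_i] ≤ Σ_i P[A_i] ≤ 31·p = 31·(1/124) = 1/4.
Numerically: 1/4 ≈ 0.2500.
Is 1/4 < 1? YES.
Since P[∪ A_i] ≤ 1/4 < 1, the complement has P[∩ A_i^c] ≥ 1 − 1/4 = 3/4 > 0, so some outcome avoids every A_i.

31·p = 1/4 ≈ 0.2500; existence CERTIFIED by the union bound.


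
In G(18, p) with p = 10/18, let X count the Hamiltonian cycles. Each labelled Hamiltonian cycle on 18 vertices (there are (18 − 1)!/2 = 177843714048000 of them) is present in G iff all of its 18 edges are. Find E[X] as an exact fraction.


K_18 has (18 − 1)!/2 = 177843714048000 labelled Hamiltonian cycles.
For each such Hamiltonian cycle H, let X_H = 1 if all 18 edges of H are present in G. Then P[X_H = 1] = p^{18} = (5/9)^{18} = 3814697265625/150094635296999121.
By linearity of expectation: E[X] = Σ_H E[X_H] = 177843714048000 · p^{18} = 177843714048000 · 3814697265625/150094635296999121 = 930617187500000000000000/205891132094649.
Numerically: E[X] ≈ 4.52e+09.

E[X] = 177843714048000 · (5/9)^{18} = 930617187500000000000000/205891132094649 ≈ 4.52e+09.


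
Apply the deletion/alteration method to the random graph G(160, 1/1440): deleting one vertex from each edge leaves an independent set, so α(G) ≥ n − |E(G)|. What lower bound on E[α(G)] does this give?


E[|E(G)|] = C(160, 2)·p = 12720 · (1/1440) = 53/6.
E[α(G)] ≥ n − E[|E(G)|] = 160 − 53/6 = 907/6.
Numerically: ≈ 151.167.
(This is only a lower bound; the true E[α(G)] may be larger.)

E[α(G)] ≥ 907/6 ≈ 151.167.


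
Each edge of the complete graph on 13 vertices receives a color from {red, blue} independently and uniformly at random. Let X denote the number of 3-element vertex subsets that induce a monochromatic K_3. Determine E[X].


Let X = Σ_S X_S over the C(13, 3) = 286 subsets S of size 3, where X_S = 1 if the K_3 on S is monochromatic.
For a fixed S, the K_3 on S has C(3, 2) = 3 edges. P[all 3 edges red] = (1/2)^3, and likewise for blue, so P[monochromatic] = 2·(1/2)^3 = 2^{1 − 3} = 1/4.
By linearity: E[X] = C(13, 3) · 2^{1 − 3} = 286 · 1/4 = 143/2.
Numerically: E[X] ≈ 71.5000.

E[X] = C(13,3)·2^(1−C(3,2)) = 143/2 ≈ 71.5000.


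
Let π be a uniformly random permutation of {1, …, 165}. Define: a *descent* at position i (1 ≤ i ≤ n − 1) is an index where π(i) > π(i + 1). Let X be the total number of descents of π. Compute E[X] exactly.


Write X = Σ X_I over i = 1, …, 164, with X_I the indicator of one descent.
There are 164 indicators.
For each fixed i, the pair (π(i), π(i+1)) is a uniformly random ordered pair of distinct values from {1, …, 165}; by symmetry P[π(i) > π(i+1)] = 1/2.
By linearity: E[X] = 164 · (1/2) = (165 − 1) · (1/2) = 82 ≈ 82.00000.

E[X] = 82 = 82.00000.


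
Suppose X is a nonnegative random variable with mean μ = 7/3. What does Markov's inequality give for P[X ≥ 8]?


μ = E[X] = 7/3, a = 8.
Markov: P[X ≥ 8] ≤ μ/a = (7/3)/8 = 7/24.
Numerically: ≈ 0.291667.
(Since a = 8 > μ = 2.333333, the bound 7/24 is < 1 and informative.)

P[X ≥ 8] ≤ 7/24 ≈ 0.291667.


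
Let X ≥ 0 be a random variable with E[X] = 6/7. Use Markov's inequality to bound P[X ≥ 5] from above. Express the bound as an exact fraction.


μ = E[X] = 6/7, a = 5.
Markov: P[X ≥ 5] ≤ μ/a = (6/7)/5 = 6/35.
Numerically: ≈ 0.171429.
(Since a = 5 > μ = 0.857143, the bound 6/35 is < 1 and informative.)

P[X ≥ 5] ≤ 6/35 ≈ 0.171429.


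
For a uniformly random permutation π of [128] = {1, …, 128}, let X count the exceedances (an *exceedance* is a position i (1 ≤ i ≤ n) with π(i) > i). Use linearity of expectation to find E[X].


Write X = Σ_{i=1}^{128} X_i, where X_i = 1_{π(i) > i}.
For each fixed i, π(i) is uniform over {1, …, 128} (marginal of a uniform permutation), so P[π(i) > i] = (n − i)/n. Summing: Σ_{i=1}^{128} (n − i)/n = (0 + 1 + … + 127)/128 = 128(128 − 1)/(2·128) = (128 − 1)/2.
Hence E[X] = Σ_{i=1}^{128} (128 − i)/128 = 127/2 ≈ 63.5000.

E[X] = 127/2 = 63.5000.


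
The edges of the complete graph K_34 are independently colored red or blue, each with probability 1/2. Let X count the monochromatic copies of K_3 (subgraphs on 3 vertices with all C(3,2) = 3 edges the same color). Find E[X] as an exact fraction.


Let X = Σ_S X_S over the C(34, 3) = 5984 subsets S of size 3, where X_S = 1 if the K_3 on S is monochromatic.
For a fixed S, the K_3 on S has C(3, 2) = 3 edges. P[all 3 edges red] = (1/2)^3, and likewise for blue, so P[monochromatic] = 2·(1/2)^3 = 2^{1 − 3} = 1/4.
By linearity of expectation: E[X] = C(34, 3) · 2^{1 − 3} = 5984 · 1/4 = 1496.
Numerically: E[X] ≈ 1496.00000.

E[X] = C(34,3)·2^(1−C(3,2)) = 1496 ≈ 1496.00000.


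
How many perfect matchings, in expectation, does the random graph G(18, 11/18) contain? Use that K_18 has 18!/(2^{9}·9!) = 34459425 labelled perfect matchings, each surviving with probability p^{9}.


K_18 has 18!/(2^{9}·9!) = 34459425 labelled perfect matchings.
For each such perfect matching H, let X_H = 1 if all 9 edges of H are present in G. Then P[X_H = 1] = p^{9} = (11/18)^{9} = 2357947691/198359290368.
By linearity of expectation: E[X] = Σ_H E[X_H] = 34459425 · p^{9} = 34459425 · 2357947691/198359290368 = 1003129896443675/2448880128.
Numerically: E[X] ≈ 409628.

E[X] = 34459425 · (11/18)^{9} = 1003129896443675/2448880128 ≈ 409628.
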